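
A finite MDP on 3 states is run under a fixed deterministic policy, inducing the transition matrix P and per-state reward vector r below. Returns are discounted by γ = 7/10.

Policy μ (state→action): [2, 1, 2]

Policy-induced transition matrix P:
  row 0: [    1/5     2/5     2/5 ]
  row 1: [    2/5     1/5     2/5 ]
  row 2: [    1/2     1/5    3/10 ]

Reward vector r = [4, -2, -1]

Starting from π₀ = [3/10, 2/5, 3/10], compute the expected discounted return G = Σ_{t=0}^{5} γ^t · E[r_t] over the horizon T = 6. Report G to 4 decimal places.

G = 1.1880

t=0: π = [0.3000, 0.4000, 0.3000], E[r] = 0.1000, γ^t·E[r] = 0.100000, running G = 0.100000
t=1: π = [0.3700, 0.2600, 0.3700], E[r] = 0.5900, γ^t·E[r] = 0.413000, running G = 0.513000
t=2: π = [0.3630, 0.2740, 0.3630], E[r] = 0.5410, γ^t·E[r] = 0.265090, running G = 0.778090
t=3: π = [0.3637, 0.2726, 0.3637], E[r] = 0.5459, γ^t·E[r] = 0.187244, running G = 0.965334
t=4: π = [0.3636, 0.2727, 0.3636], E[r] = 0.5454, γ^t·E[r] = 0.130953, running G = 1.096287
t=5: π = [0.3636, 0.2727, 0.3636], E[r] = 0.5455, γ^t·E[r] = 0.091675, running G = 1.187962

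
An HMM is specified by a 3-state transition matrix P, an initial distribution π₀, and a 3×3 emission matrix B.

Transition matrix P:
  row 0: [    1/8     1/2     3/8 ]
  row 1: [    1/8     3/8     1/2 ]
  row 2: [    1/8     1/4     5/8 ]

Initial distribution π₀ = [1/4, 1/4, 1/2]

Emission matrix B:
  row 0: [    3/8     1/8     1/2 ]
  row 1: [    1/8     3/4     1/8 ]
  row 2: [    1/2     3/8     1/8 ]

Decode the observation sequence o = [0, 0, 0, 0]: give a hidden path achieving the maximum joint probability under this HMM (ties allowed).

path = [2, 2, 2, 2]

t=0: δ = [9.375e-02, 3.125e-02, 2.500e-01]  (obs o_0=0)
t=1: δ = [1.172e-02, 7.812e-03, 7.812e-02]  ψ = [2, 2, 2]  (obs o_1=0)
t=2: δ = [3.662e-03, 2.441e-03, 2.441e-02]  ψ = [2, 2, 2]  (obs o_2=0)
t=3: δ = [1.144e-03, 7.629e-04, 7.629e-03]  ψ = [2, 2, 2]  (obs o_3=0)
backtrack: best end state = 2; path = [2, 2, 2, 2]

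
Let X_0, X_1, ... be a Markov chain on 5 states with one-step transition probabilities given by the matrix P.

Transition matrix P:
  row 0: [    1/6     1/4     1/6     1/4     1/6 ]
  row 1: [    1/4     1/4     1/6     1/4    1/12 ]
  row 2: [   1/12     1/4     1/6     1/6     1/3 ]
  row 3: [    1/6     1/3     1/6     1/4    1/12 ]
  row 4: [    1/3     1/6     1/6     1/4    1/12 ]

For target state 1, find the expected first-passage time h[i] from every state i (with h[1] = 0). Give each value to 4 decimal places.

First-step conditioning: h[1] = 0; for i ≠ 1, h[i] = 1 + Σ_k P[i][k]·h[k].
  h[0] = 1 + 1/6·h[0] + 1/6·h[2] + 1/4·h[3] + 1/6·h[4]
  h[2] = 1 + 1/12·h[0] + 1/6·h[2] + 1/6·h[3] + 1/3·h[4]
  h[3] = 1 + 1/6·h[0] + 1/6·h[2] + 1/4·h[3] + 1/12·h[4]
  h[4] = 1 + 1/3·h[0] + 1/6·h[2] + 1/4·h[3] + 1/12·h[4]
Solving the 4×4 linear system over states ≠ 1 gives exactly h = [5616/1439, 0, 5730/1439, 5112/1439, 6048/1439] (h[1] = 0 is the target).

h = [3.9027, 0.0000, 3.9819, 3.5525, 4.2029]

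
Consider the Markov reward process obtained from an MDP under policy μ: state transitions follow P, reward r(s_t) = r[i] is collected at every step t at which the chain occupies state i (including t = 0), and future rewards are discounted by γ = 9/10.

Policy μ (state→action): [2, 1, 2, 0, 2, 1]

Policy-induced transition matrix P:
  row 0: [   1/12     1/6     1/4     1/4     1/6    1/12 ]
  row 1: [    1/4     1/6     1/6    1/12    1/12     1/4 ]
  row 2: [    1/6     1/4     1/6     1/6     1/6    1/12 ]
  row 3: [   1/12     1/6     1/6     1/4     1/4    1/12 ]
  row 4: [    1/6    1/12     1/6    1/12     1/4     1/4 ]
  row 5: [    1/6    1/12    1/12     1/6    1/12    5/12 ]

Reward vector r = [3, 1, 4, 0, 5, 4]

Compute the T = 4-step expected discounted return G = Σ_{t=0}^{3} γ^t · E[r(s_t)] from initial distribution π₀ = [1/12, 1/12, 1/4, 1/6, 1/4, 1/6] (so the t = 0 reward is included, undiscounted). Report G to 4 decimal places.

G = 10.3533

t=0: π = [0.0833, 0.0833, 0.2500, 0.1667, 0.2500, 0.1667], E[r] = 3.2500, γ^t·E[r] = 3.250000, running G = 3.250000
t=1: π = [0.1528, 0.1528, 0.1597, 0.1597, 0.1806, 0.1944], E[r] = 2.9306, γ^t·E[r] = 2.637500, running G = 5.887500
t=2: π = [0.1534, 0.1487, 0.1632, 0.1649, 0.1661, 0.2037], E[r] = 2.9068, γ^t·E[r] = 2.354531, running G = 8.242031
t=3: π = [0.1525, 0.1495, 0.1625, 0.1670, 0.1649, 0.2037], E[r] = 2.8962, γ^t·E[r] = 2.111309, running G = 10.353340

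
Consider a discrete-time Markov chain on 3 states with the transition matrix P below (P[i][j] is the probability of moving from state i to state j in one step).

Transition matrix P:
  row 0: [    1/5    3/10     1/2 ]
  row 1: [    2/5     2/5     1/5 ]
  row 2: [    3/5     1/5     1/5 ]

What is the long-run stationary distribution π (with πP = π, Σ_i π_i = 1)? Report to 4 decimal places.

π = [0.3860, 0.2982, 0.3158]

Balance equations π_j = Σ_i π_i·P[i][j]:
  π_0 = 1/5·π_0 + 2/5·π_1 + 3/5·π_2
  π_1 = 3/10·π_0 + 2/5·π_1 + 1/5·π_2
  normalize: π_0 + π_1 + π_2 = 1
Solving the linear system gives exactly π = [22/57, 17/57, 6/19].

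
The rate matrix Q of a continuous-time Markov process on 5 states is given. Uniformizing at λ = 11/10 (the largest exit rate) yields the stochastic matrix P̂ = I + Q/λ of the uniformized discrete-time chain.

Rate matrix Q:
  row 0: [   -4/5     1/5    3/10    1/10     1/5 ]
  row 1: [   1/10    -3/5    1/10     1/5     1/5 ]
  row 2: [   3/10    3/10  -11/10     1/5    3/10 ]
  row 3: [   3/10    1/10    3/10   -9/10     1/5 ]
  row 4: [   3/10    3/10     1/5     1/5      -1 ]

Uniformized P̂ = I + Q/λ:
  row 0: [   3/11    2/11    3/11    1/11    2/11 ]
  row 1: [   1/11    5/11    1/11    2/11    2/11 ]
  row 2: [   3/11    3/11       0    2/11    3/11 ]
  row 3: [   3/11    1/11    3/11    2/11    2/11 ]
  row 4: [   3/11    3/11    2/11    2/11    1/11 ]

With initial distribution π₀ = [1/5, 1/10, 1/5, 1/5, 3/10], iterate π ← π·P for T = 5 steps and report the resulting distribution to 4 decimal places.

t=0: π = [0.2000, 0.1000, 0.2000, 0.2000, 0.3000]
t=1: π = [0.2545, 0.2364, 0.1727, 0.1636, 0.1727]
t=2: π = [0.2298, 0.2628, 0.1669, 0.1587, 0.1818]
t=3: π = [0.2249, 0.2708, 0.1629, 0.1609, 0.1805]
t=4: π = [0.2235, 0.2722, 0.1627, 0.1614, 0.1802]
t=5: π = [0.2232, 0.2726, 0.1625, 0.1615, 0.1802]

π = [0.2232, 0.2726, 0.1625, 0.1615, 0.1802]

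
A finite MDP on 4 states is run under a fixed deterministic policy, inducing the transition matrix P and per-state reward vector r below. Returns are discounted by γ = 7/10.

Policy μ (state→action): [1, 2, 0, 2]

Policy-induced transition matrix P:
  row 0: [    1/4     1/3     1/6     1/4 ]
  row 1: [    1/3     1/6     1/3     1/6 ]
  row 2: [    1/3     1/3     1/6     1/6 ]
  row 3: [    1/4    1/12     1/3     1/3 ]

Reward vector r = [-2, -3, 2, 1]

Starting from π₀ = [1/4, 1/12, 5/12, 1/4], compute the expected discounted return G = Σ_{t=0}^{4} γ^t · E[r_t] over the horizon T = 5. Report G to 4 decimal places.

G = -0.7496

t=0: π = [0.2500, 0.0833, 0.4167, 0.2500], E[r] = 0.3333, γ^t·E[r] = 0.333333, running G = 0.333333
t=1: π = [0.2917, 0.2569, 0.2222, 0.2292], E[r] = -0.6806, γ^t·E[r] = -0.476389, running G = -0.143056
t=2: π = [0.2899, 0.2332, 0.2477, 0.2292], E[r] = -0.5550, γ^t·E[r] = -0.271939, running G = -0.414994
t=3: π = [0.2901, 0.2372, 0.2437, 0.2290], E[r] = -0.5752, γ^t·E[r] = -0.197288, running G = -0.612282
t=4: π = [0.2901, 0.2365, 0.2444, 0.2290], E[r] = -0.5721, γ^t·E[r] = -0.137351, running G = -0.749633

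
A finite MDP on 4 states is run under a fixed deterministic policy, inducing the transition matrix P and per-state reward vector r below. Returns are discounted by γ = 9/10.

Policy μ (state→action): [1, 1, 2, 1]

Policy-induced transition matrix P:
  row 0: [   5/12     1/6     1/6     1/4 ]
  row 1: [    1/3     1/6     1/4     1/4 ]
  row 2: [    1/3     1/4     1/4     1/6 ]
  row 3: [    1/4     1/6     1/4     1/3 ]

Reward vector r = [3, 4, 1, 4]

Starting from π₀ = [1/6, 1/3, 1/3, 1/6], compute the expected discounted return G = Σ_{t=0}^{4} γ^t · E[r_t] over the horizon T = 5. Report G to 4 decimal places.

t=0: π = [0.1667, 0.3333, 0.3333, 0.1667], E[r] = 2.8333, γ^t·E[r] = 2.833333, running G = 2.833333
t=1: π = [0.3333, 0.1944, 0.2361, 0.2361], E[r] = 2.9583, γ^t·E[r] = 2.662500, running G = 5.495833
t=2: π = [0.3414, 0.1863, 0.2222, 0.2500], E[r] = 2.9919, γ^t·E[r] = 2.423438, running G = 7.919271
t=3: π = [0.3410, 0.1852, 0.2215, 0.2523], E[r] = 2.9944, γ^t·E[r] = 2.182922, running G = 10.102193
t=4: π = [0.3407, 0.1851, 0.2216, 0.2526], E[r] = 2.9945, γ^t·E[r] = 1.964704, running G = 12.066896

G = 12.0669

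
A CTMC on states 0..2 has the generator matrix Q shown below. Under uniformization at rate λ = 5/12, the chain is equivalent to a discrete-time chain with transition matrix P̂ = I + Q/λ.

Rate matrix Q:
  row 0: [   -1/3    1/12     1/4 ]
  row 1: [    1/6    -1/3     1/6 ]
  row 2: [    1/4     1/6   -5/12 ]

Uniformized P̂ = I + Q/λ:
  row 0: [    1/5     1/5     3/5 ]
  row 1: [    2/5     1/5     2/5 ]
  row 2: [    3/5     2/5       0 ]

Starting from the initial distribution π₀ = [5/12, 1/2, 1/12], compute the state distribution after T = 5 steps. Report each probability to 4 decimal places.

π = [0.3854, 0.2653, 0.3493]

t=0: π = [0.4167, 0.5000, 0.0833]
t=1: π = [0.3333, 0.2167, 0.4500]
t=2: π = [0.4233, 0.2900, 0.2867]
t=3: π = [0.3727, 0.2573, 0.3700]
t=4: π = [0.3995, 0.2740, 0.3265]
t=5: π = [0.3854, 0.2653, 0.3493]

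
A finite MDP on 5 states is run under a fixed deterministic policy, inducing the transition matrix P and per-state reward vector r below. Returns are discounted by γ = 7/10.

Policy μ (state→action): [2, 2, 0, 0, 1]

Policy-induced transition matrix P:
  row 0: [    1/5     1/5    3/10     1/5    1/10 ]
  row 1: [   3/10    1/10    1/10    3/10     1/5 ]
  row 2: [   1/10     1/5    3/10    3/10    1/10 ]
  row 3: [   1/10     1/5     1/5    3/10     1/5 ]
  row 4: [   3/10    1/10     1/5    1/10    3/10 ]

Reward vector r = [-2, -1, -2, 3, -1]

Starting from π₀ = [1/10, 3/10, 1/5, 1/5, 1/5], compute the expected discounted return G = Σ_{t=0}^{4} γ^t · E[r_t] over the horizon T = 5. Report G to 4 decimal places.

t=0: π = [0.1000, 0.3000, 0.2000, 0.2000, 0.2000], E[r] = -0.5000, γ^t·E[r] = -0.500000, running G = -0.500000
t=1: π = [0.2100, 0.1500, 0.2000, 0.2500, 0.1900], E[r] = -0.4100, γ^t·E[r] = -0.287000, running G = -0.787000
t=2: π = [0.1890, 0.1660, 0.2260, 0.2410, 0.1780], E[r] = -0.4510, γ^t·E[r] = -0.220990, running G = -1.007990
t=3: π = [0.1877, 0.1656, 0.2249, 0.2455, 0.1763], E[r] = -0.4306, γ^t·E[r] = -0.147696, running G = -1.155686
t=4: π = [0.1872, 0.1658, 0.2247, 0.2460, 0.1764], E[r] = -0.4280, γ^t·E[r] = -0.102756, running G = -1.258441

G = -1.2584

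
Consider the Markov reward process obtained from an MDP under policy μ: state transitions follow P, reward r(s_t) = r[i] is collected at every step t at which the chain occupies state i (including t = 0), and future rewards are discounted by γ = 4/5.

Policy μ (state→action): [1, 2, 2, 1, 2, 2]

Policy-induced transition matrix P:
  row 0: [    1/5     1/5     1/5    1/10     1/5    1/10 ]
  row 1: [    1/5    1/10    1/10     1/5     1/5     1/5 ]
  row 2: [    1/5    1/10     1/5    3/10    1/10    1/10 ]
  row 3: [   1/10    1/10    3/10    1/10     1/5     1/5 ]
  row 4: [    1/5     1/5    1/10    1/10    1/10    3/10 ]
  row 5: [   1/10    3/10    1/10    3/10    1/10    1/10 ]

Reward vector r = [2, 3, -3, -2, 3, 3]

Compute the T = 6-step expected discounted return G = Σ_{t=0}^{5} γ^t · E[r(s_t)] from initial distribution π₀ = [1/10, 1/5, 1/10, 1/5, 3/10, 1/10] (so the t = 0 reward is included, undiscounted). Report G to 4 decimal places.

G = 3.8568

t=0: π = [0.1000, 0.2000, 0.1000, 0.2000, 0.3000, 0.1000], E[r] = 1.3000, γ^t·E[r] = 1.300000, running G = 1.300000
t=1: π = [0.1700, 0.1600, 0.1600, 0.1600, 0.1500, 0.2000], E[r] = 1.0700, γ^t·E[r] = 0.856000, running G = 2.156000
t=2: π = [0.1640, 0.1720, 0.1650, 0.1880, 0.1490, 0.1620], E[r] = 0.9060, γ^t·E[r] = 0.579840, running G = 2.735840
t=3: π = [0.1650, 0.1637, 0.1705, 0.1826, 0.1524, 0.1658], E[r] = 0.8990, γ^t·E[r] = 0.460288, running G = 3.196128
t=4: π = [0.1652, 0.1649, 0.1701, 0.1836, 0.1511, 0.1651], E[r] = 0.8963, γ^t·E[r] = 0.367112, running G = 3.563240
t=5: π = [0.1651, 0.1647, 0.1702, 0.1835, 0.1514, 0.1651], E[r] = 0.8958, γ^t·E[r] = 0.293519, running G = 3.856760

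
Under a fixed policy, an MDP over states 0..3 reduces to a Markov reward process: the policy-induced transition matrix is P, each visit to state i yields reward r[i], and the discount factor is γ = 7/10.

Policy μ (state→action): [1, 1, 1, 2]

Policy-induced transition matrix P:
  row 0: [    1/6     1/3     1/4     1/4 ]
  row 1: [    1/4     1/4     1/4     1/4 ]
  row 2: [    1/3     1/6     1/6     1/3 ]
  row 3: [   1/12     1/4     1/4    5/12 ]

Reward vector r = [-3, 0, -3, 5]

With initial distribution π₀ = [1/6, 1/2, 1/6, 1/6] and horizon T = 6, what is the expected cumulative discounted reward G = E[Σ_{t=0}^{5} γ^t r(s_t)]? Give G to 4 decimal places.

t=0: π = [0.1667, 0.5000, 0.1667, 0.1667], E[r] = -0.1667, γ^t·E[r] = -0.166667, running G = -0.166667
t=1: π = [0.2222, 0.2500, 0.2361, 0.2917], E[r] = 0.0833, γ^t·E[r] = 0.058333, running G = -0.108333
t=2: π = [0.2025, 0.2488, 0.2303, 0.3183], E[r] = 0.2928, γ^t·E[r] = 0.143484, running G = 0.035150
t=3: π = [0.1993, 0.2477, 0.2308, 0.3222], E[r] = 0.3210, γ^t·E[r] = 0.110099, running G = 0.145249
t=4: π = [0.1989, 0.2474, 0.2308, 0.3229], E[r] = 0.3256, γ^t·E[r] = 0.078186, running G = 0.223436
t=5: π = [0.1988, 0.2473, 0.2308, 0.3231], E[r] = 0.3265, γ^t·E[r] = 0.054870, running G = 0.278306

G = 0.2783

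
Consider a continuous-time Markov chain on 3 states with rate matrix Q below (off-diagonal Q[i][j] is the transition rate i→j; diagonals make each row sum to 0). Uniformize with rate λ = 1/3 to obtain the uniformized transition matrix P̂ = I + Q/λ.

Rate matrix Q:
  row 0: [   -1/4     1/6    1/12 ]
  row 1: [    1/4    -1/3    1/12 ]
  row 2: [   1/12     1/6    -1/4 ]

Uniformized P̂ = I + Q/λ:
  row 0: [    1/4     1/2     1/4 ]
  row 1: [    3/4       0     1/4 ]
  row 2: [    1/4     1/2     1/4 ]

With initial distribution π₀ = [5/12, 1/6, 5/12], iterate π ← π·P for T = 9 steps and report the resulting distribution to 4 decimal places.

π = [0.4163, 0.3337, 0.2500]

t=0: π = [0.4167, 0.1667, 0.4167]
t=1: π = [0.3333, 0.4167, 0.2500]
t=2: π = [0.4583, 0.2917, 0.2500]
t=3: π = [0.3958, 0.3542, 0.2500]
t=4: π = [0.4271, 0.3229, 0.2500]
t=5: π = [0.4115, 0.3385, 0.2500]
t=6: π = [0.4193, 0.3307, 0.2500]
t=7: π = [0.4154, 0.3346, 0.2500]
t=8: π = [0.4173, 0.3327, 0.2500]
t=9: π = [0.4163, 0.3337, 0.2500]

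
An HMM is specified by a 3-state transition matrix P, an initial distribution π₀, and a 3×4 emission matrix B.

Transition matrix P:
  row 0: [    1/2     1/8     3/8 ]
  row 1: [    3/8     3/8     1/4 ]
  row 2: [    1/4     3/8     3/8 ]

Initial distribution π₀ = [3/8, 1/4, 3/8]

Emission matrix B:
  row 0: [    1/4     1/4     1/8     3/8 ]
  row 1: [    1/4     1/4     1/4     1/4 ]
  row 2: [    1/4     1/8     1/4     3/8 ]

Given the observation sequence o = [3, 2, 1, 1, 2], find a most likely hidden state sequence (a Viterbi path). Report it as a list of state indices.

t=0: δ = [1.406e-01, 6.250e-02, 1.406e-01]  (obs o_0=3)
t=1: δ = [8.789e-03, 1.318e-02, 1.318e-02]  ψ = [0, 2, 0]  (obs o_1=2)
t=2: δ = [1.236e-03, 1.236e-03, 6.180e-04]  ψ = [1, 1, 2]  (obs o_2=1)
t=3: δ = [1.545e-04, 1.159e-04, 5.794e-05]  ψ = [0, 1, 0]  (obs o_3=1)
t=4: δ = [9.656e-06, 1.086e-05, 1.448e-05]  ψ = [0, 1, 0]  (obs o_4=2)
backtrack: best end state = 2; path = [2, 1, 0, 0, 2]

path = [2, 1, 0, 0, 2]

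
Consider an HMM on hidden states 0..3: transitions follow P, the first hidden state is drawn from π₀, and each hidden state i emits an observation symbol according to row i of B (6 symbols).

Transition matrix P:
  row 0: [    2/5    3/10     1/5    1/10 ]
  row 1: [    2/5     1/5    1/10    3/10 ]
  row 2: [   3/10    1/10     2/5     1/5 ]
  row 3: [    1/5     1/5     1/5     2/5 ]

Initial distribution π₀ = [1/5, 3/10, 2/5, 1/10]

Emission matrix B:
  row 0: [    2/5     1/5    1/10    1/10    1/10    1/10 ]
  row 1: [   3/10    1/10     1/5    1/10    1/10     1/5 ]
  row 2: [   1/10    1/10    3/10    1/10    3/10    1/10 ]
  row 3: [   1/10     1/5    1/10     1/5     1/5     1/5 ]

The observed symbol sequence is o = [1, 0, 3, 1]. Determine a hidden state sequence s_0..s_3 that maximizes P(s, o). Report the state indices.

t=0: δ = [4.000e-02, 3.000e-02, 4.000e-02, 2.000e-02]  (obs o_0=1)
t=1: δ = [6.400e-03, 3.600e-03, 1.600e-03, 9.000e-04]  ψ = [0, 0, 2, 1]  (obs o_1=0)
t=2: δ = [2.560e-04, 1.920e-04, 1.280e-04, 2.160e-04]  ψ = [0, 0, 0, 1]  (obs o_2=3)
t=3: δ = [2.048e-05, 7.680e-06, 5.120e-06, 1.728e-05]  ψ = [0, 0, 0, 3]  (obs o_3=1)
backtrack: best end state = 0; path = [0, 0, 0, 0]

path = [0, 0, 0, 0]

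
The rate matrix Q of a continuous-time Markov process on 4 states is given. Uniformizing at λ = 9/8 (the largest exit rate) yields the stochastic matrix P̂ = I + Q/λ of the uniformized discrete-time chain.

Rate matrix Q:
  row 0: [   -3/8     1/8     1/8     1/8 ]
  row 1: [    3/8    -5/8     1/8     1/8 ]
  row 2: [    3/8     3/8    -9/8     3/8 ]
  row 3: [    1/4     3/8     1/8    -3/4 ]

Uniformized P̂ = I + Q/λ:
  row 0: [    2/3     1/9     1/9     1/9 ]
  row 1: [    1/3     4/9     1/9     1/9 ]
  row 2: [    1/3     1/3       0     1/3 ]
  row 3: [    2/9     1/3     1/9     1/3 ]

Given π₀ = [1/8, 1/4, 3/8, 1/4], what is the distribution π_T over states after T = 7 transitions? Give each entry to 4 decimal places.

π = [0.4712, 0.2574, 0.1000, 0.1714]

t=0: π = [0.1250, 0.2500, 0.3750, 0.2500]
t=1: π = [0.3472, 0.3333, 0.0694, 0.2500]
t=2: π = [0.4213, 0.2932, 0.1034, 0.1821]
t=3: π = [0.4535, 0.2723, 0.0996, 0.1746]
t=4: π = [0.4651, 0.2628, 0.1000, 0.1720]
t=5: π = [0.4693, 0.2592, 0.1000, 0.1716]
t=6: π = [0.4707, 0.2579, 0.1000, 0.1715]
t=7: π = [0.4712, 0.2574, 0.1000, 0.1714]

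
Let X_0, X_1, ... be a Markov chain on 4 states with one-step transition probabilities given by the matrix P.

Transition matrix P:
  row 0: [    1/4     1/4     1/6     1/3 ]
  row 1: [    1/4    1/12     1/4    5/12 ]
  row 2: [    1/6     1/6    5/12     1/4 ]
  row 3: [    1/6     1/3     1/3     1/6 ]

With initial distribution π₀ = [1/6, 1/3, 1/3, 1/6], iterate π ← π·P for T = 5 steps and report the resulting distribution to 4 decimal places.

π = [0.2011, 0.2121, 0.3078, 0.2790]

t=0: π = [0.1667, 0.3333, 0.3333, 0.1667]
t=1: π = [0.2083, 0.1806, 0.3056, 0.3056]
t=2: π = [0.1991, 0.2199, 0.3090, 0.2720]
t=3: π = [0.2016, 0.2103, 0.3076, 0.2806]
t=4: π = [0.2010, 0.2127, 0.3078, 0.2785]
t=5: π = [0.2011, 0.2121, 0.3078, 0.2790]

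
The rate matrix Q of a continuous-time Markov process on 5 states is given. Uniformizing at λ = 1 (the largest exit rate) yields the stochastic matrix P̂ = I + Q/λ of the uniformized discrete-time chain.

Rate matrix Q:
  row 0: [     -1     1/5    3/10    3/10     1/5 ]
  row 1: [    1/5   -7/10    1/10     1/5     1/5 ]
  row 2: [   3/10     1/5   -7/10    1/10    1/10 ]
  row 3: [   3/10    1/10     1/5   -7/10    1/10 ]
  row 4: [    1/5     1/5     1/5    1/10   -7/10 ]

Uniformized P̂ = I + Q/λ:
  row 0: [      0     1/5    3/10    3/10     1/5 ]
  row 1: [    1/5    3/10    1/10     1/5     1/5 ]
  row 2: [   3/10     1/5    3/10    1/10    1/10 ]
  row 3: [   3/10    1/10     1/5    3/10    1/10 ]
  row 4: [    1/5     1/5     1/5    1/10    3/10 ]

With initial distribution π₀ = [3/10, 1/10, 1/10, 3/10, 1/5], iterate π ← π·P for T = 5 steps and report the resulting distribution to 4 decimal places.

π = [0.2018, 0.1999, 0.2225, 0.2005, 0.1752]

t=0: π = [0.3000, 0.1000, 0.1000, 0.3000, 0.2000]
t=1: π = [0.1800, 0.1800, 0.2300, 0.2300, 0.1800]
t=2: π = [0.2100, 0.1950, 0.2230, 0.2000, 0.1720]
t=3: π = [0.2003, 0.1995, 0.2238, 0.2015, 0.1749]
t=4: π = [0.2025, 0.1998, 0.2225, 0.2003, 0.1750]
t=5: π = [0.2018, 0.1999, 0.2225, 0.2005, 0.1752]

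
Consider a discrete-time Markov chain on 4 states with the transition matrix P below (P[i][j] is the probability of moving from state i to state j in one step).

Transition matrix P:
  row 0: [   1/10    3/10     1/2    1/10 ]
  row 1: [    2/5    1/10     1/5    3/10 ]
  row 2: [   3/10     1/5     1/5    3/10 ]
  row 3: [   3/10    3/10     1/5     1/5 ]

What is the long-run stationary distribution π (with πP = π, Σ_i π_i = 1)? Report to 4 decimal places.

π = [0.2689, 0.2266, 0.2807, 0.2238]

Balance equations π_j = Σ_i π_i·P[i][j]:
  π_0 = 1/10·π_0 + 2/5·π_1 + 3/10·π_2 + 3/10·π_3
  π_1 = 3/10·π_0 + 1/10·π_1 + 1/5·π_2 + 3/10·π_3
  π_2 = 1/2·π_0 + 1/5·π_1 + 1/5·π_2 + 1/5·π_3
  normalize: π_0 + π_1 + π_2 + π_3 = 1
Solving the linear system gives exactly π = [388/1443, 109/481, 135/481, 323/1443].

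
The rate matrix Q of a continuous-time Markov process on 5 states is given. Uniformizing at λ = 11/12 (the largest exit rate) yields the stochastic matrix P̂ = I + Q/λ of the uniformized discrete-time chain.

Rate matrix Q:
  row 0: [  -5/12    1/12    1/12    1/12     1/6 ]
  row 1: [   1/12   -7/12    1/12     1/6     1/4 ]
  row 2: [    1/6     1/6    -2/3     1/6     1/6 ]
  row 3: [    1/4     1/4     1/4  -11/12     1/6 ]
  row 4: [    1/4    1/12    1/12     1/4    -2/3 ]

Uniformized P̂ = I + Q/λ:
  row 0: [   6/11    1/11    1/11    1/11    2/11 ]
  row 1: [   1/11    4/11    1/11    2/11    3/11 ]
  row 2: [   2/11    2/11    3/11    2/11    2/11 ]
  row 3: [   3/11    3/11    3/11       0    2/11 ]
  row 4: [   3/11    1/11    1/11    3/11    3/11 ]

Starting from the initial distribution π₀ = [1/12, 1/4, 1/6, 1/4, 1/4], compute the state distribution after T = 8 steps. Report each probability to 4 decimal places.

π = [0.3120, 0.1797, 0.1437, 0.1466, 0.2180]

t=0: π = [0.0833, 0.2500, 0.1667, 0.2500, 0.2500]
t=1: π = [0.2348, 0.2197, 0.1667, 0.1515, 0.2273]
t=2: π = [0.2817, 0.1935, 0.1488, 0.1536, 0.2225]
t=3: π = [0.3008, 0.1851, 0.1459, 0.1485, 0.2196]
t=4: π = [0.3079, 0.1817, 0.1444, 0.1474, 0.2186]
t=5: π = [0.3105, 0.1804, 0.1440, 0.1469, 0.2182]
t=6: π = [0.3115, 0.1799, 0.1438, 0.1467, 0.2181]
t=7: π = [0.3119, 0.1797, 0.1437, 0.1466, 0.2180]
t=8: π = [0.3120, 0.1797, 0.1437, 0.1466, 0.2180]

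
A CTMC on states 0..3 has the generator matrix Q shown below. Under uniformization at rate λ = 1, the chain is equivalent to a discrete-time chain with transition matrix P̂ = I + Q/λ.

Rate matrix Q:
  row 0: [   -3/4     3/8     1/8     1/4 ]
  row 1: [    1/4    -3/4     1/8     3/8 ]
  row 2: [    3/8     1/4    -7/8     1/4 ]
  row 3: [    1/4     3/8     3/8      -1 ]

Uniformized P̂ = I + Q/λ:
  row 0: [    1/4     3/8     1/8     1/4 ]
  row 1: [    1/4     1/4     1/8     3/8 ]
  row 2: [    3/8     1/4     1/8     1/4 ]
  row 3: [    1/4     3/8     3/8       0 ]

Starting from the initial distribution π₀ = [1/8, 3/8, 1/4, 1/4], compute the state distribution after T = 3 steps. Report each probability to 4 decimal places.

π = [0.2729, 0.3127, 0.1821, 0.2322]

t=0: π = [0.1250, 0.3750, 0.2500, 0.2500]
t=1: π = [0.2813, 0.2969, 0.1875, 0.2344]
t=2: π = [0.2734, 0.3145, 0.1836, 0.2285]
t=3: π = [0.2729, 0.3127, 0.1821, 0.2322]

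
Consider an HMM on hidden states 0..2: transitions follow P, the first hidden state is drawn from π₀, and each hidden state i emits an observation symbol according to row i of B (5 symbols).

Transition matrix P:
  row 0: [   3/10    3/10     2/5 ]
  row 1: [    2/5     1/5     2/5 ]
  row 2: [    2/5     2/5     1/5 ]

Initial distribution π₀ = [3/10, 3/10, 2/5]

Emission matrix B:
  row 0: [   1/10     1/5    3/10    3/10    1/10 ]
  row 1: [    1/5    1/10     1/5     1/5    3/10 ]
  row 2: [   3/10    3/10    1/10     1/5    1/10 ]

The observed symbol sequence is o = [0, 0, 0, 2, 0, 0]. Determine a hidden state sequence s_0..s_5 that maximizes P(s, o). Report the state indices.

path = [2, 1, 2, 0, 2, 1]

t=0: δ = [3.000e-02, 6.000e-02, 1.200e-01]  (obs o_0=0)
t=1: δ = [4.800e-03, 9.600e-03, 7.200e-03]  ψ = [2, 2, 1]  (obs o_1=0)
t=2: δ = [3.840e-04, 5.760e-04, 1.152e-03]  ψ = [1, 2, 1]  (obs o_2=0)
t=3: δ = [1.382e-04, 9.216e-05, 2.304e-05]  ψ = [2, 2, 1]  (obs o_3=2)
t=4: δ = [4.147e-06, 8.294e-06, 1.659e-05]  ψ = [0, 0, 0]  (obs o_4=0)
t=5: δ = [6.636e-07, 1.327e-06, 9.953e-07]  ψ = [2, 2, 1]  (obs o_5=0)
backtrack: best end state = 1; path = [2, 1, 2, 0, 2, 1]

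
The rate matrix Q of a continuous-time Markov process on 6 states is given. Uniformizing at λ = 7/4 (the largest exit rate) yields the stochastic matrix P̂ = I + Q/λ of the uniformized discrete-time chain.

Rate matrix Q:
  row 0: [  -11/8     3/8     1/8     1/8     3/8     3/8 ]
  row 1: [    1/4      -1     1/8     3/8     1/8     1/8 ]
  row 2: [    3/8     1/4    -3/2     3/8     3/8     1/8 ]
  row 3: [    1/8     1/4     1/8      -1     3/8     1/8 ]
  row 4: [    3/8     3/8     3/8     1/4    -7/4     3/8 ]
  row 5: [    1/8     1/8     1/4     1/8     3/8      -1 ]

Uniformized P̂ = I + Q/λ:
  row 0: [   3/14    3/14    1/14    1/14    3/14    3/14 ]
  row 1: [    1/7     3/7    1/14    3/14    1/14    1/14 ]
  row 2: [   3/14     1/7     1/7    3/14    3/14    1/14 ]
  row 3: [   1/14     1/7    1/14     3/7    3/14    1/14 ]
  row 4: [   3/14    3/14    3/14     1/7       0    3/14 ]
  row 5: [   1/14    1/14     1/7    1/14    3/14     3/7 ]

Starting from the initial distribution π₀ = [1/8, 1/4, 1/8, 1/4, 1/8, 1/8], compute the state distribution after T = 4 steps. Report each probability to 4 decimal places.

t=0: π = [0.1250, 0.2500, 0.1250, 0.2500, 0.1250, 0.1250]
t=1: π = [0.1429, 0.2232, 0.1071, 0.2232, 0.1518, 0.1518]
t=2: π = [0.1448, 0.2168, 0.1116, 0.2092, 0.1499, 0.1677]
t=3: π = [0.1450, 0.2139, 0.1128, 0.2038, 0.1512, 0.1734]
t=4: π = [0.1451, 0.2127, 0.1135, 0.2017, 0.1513, 0.1757]

π = [0.1451, 0.2127, 0.1135, 0.2017, 0.1513, 0.1757]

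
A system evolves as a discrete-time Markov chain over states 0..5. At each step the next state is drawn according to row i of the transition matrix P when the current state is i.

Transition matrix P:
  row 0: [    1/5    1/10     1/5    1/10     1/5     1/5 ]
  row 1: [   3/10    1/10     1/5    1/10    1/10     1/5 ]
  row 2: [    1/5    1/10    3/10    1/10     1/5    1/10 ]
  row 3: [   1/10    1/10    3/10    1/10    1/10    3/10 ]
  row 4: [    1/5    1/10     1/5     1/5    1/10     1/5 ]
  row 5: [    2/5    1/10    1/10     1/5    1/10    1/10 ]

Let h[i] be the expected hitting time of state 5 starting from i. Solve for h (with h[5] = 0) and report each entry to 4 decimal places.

First-step conditioning: h[5] = 0; for i ≠ 5, h[i] = 1 + Σ_k P[i][k]·h[k].
  h[0] = 1 + 1/5·h[0] + 1/10·h[1] + 1/5·h[2] + 1/10·h[3] + 1/5·h[4]
  h[1] = 1 + 3/10·h[0] + 1/10·h[1] + 1/5·h[2] + 1/10·h[3] + 1/10·h[4]
  h[2] = 1 + 1/5·h[0] + 1/10·h[1] + 3/10·h[2] + 1/10·h[3] + 1/5·h[4]
  h[3] = 1 + 1/10·h[0] + 1/10·h[1] + 3/10·h[2] + 1/10·h[3] + 1/10·h[4]
  h[4] = 1 + 1/5·h[0] + 1/10·h[1] + 1/5·h[2] + 1/5·h[3] + 1/10·h[4]
Solving the 5×5 linear system over states ≠ 5 gives exactly h = [925/174, 24995/4698, 4625/783, 22775/4698, 24775/4698, 0] (h[5] = 0 is the target).

h = [5.3161, 5.3203, 5.9068, 4.8478, 5.2735, 0.0000]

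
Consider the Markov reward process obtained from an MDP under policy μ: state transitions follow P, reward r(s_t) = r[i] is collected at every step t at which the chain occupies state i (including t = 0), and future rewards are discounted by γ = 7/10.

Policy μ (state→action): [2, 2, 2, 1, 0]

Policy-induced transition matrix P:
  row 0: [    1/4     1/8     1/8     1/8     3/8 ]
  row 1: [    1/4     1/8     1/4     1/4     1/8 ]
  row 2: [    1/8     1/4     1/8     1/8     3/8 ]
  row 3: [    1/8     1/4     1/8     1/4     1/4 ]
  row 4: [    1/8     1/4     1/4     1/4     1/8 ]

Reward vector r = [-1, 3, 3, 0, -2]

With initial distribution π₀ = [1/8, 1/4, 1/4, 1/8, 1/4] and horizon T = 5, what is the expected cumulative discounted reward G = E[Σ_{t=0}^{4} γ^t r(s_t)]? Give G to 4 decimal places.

t=0: π = [0.1250, 0.2500, 0.2500, 0.1250, 0.2500], E[r] = 0.8750, γ^t·E[r] = 0.875000, running G = 0.875000
t=1: π = [0.1719, 0.2031, 0.1875, 0.2031, 0.2344], E[r] = 0.5313, γ^t·E[r] = 0.371875, running G = 1.246875
t=2: π = [0.1719, 0.2031, 0.1797, 0.2051, 0.2402], E[r] = 0.4961, γ^t·E[r] = 0.243086, running G = 1.489961
t=3: π = [0.1719, 0.2031, 0.1804, 0.2061, 0.2385], E[r] = 0.5017, γ^t·E[r] = 0.172086, running G = 1.662047
t=4: π = [0.1719, 0.2031, 0.1802, 0.2060, 0.2388], E[r] = 0.5005, γ^t·E[r] = 0.120160, running G = 1.782207

G = 1.7822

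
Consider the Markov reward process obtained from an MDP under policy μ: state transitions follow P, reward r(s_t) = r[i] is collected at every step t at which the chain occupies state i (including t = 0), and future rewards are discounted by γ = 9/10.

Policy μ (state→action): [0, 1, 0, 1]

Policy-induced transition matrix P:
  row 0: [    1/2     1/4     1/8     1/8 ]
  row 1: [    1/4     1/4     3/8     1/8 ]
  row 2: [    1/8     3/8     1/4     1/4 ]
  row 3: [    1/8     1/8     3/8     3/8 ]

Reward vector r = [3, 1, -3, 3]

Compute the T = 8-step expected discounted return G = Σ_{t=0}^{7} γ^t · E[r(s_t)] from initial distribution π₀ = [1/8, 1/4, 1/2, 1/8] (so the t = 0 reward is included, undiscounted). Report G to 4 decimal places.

t=0: π = [0.1250, 0.2500, 0.5000, 0.1250], E[r] = -0.5000, γ^t·E[r] = -0.500000, running G = -0.500000
t=1: π = [0.2031, 0.2969, 0.2813, 0.2188], E[r] = 0.7188, γ^t·E[r] = 0.646875, running G = 0.146875
t=2: π = [0.2383, 0.2578, 0.2891, 0.2148], E[r] = 0.7500, γ^t·E[r] = 0.607500, running G = 0.754375
t=3: π = [0.2466, 0.2593, 0.2793, 0.2148], E[r] = 0.8057, γ^t·E[r] = 0.587329, running G = 1.341704
t=4: π = [0.2499, 0.2581, 0.2784, 0.2136], E[r] = 0.8132, γ^t·E[r] = 0.533562, running G = 1.875266
t=5: π = [0.2510, 0.2581, 0.2777, 0.2132], E[r] = 0.8174, γ^t·E[r] = 0.482692, running G = 2.357958
t=6: π = [0.2514, 0.2581, 0.2775, 0.2130], E[r] = 0.8186, γ^t·E[r] = 0.435041, running G = 2.793000
t=7: π = [0.2515, 0.2581, 0.2775, 0.2129], E[r] = 0.8191, γ^t·E[r] = 0.391767, running G = 3.184766

G = 3.1848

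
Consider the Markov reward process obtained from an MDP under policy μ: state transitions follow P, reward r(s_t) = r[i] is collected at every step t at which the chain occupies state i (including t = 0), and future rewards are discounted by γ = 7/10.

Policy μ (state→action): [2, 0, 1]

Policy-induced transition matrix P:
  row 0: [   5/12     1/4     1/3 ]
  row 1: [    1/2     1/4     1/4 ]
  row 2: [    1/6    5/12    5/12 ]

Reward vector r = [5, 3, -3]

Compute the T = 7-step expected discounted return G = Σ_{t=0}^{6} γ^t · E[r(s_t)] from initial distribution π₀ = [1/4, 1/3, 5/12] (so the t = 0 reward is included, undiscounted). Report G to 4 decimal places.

t=0: π = [0.2500, 0.3333, 0.4167], E[r] = 1.0000, γ^t·E[r] = 1.000000, running G = 1.000000
t=1: π = [0.3403, 0.3194, 0.3403], E[r] = 1.6389, γ^t·E[r] = 1.147222, running G = 2.147222
t=2: π = [0.3582, 0.3067, 0.3351], E[r] = 1.7060, γ^t·E[r] = 0.835949, running G = 2.983171
t=3: π = [0.3585, 0.3058, 0.3357], E[r] = 1.7027, γ^t·E[r] = 0.584040, running G = 3.567211
t=4: π = [0.3582, 0.3059, 0.3358], E[r] = 1.7015, γ^t·E[r] = 0.408538, running G = 3.975749
t=5: π = [0.3582, 0.3060, 0.3358], E[r] = 1.7015, γ^t·E[r] = 0.285968, running G = 4.261717
t=6: π = [0.3582, 0.3060, 0.3358], E[r] = 1.7015, γ^t·E[r] = 0.200179, running G = 4.461895

G = 4.4619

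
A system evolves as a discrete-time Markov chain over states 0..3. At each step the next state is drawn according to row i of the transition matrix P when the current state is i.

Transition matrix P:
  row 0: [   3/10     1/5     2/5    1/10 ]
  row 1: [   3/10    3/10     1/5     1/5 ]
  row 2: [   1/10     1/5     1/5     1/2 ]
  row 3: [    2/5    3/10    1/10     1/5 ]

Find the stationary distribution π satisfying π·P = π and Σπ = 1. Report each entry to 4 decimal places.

π = [0.2779, 0.2491, 0.2314, 0.2416]

Balance equations π_j = Σ_i π_i·P[i][j]:
  π_0 = 3/10·π_0 + 3/10·π_1 + 1/10·π_2 + 2/5·π_3
  π_1 = 1/5·π_0 + 3/10·π_1 + 1/5·π_2 + 3/10·π_3
  π_2 = 2/5·π_0 + 1/5·π_1 + 1/5·π_2 + 1/10·π_3
  normalize: π_0 + π_1 + π_2 + π_3 = 1
Solving the linear system gives exactly π = [299/1076, 67/269, 249/1076, 65/269].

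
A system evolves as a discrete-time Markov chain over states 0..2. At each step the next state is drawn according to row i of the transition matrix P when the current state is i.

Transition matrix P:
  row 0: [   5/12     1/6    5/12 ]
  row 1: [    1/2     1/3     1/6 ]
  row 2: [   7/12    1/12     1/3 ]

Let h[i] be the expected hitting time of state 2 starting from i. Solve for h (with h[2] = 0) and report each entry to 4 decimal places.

First-step conditioning: h[2] = 0; for i ≠ 2, h[i] = 1 + Σ_k P[i][k]·h[k].
  h[0] = 1 + 5/12·h[0] + 1/6·h[1]
  h[1] = 1 + 1/2·h[0] + 1/3·h[1]
Solving the 2×2 linear system over states ≠ 2 gives exactly h = [30/11, 39/11, 0] (h[2] = 0 is the target).

h = [2.7273, 3.5455, 0.0000]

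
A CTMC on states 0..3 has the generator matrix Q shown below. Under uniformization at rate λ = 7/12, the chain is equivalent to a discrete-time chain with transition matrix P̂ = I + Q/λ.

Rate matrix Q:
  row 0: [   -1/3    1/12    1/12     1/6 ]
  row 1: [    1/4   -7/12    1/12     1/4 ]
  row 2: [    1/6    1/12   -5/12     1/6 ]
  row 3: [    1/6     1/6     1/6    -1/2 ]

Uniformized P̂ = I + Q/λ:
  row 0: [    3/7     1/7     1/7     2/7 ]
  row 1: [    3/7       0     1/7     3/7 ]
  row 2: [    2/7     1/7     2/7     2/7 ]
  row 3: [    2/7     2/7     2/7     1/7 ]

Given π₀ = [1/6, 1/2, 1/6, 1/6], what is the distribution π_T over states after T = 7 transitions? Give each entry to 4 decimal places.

π = [0.3598, 0.1587, 0.2116, 0.2699]

t=0: π = [0.1667, 0.5000, 0.1667, 0.1667]
t=1: π = [0.3810, 0.0952, 0.1905, 0.3333]
t=2: π = [0.3537, 0.1769, 0.2177, 0.2517]
t=3: π = [0.3615, 0.1535, 0.2099, 0.2750]
t=4: π = [0.3593, 0.1602, 0.2121, 0.2684]
t=5: π = [0.3599, 0.1583, 0.2115, 0.2703]
t=6: π = [0.3597, 0.1589, 0.2117, 0.2697]
t=7: π = [0.3598, 0.1587, 0.2116, 0.2699]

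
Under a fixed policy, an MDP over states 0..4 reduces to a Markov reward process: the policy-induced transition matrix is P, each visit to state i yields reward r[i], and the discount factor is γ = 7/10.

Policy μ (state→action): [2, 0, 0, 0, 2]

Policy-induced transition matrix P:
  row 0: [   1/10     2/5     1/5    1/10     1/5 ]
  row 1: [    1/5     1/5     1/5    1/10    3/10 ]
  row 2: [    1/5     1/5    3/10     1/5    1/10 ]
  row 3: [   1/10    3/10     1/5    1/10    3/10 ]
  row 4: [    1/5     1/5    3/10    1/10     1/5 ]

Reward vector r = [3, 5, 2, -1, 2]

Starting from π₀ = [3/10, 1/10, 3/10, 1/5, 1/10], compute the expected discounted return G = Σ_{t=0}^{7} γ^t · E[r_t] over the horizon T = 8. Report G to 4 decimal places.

G = 7.4721

t=0: π = [0.3000, 0.1000, 0.3000, 0.2000, 0.1000], E[r] = 2.0000, γ^t·E[r] = 2.000000, running G = 2.000000
t=1: π = [0.1500, 0.2800, 0.2400, 0.1300, 0.2000], E[r] = 2.6000, γ^t·E[r] = 1.820000, running G = 3.820000
t=2: π = [0.1720, 0.2430, 0.2440, 0.1240, 0.2170], E[r] = 2.5290, γ^t·E[r] = 1.239210, running G = 5.059210
t=3: π = [0.1704, 0.2468, 0.2461, 0.1244, 0.2123], E[r] = 2.5376, γ^t·E[r] = 0.870397, running G = 5.929607
t=4: π = [0.1705, 0.2465, 0.2458, 0.1246, 0.2125], E[r] = 2.5363, γ^t·E[r] = 0.608954, running G = 6.538560
t=5: π = [0.1705, 0.2466, 0.2458, 0.1246, 0.2125], E[r] = 2.5364, γ^t·E[r] = 0.426298, running G = 6.964858
t=6: π = [0.1705, 0.2466, 0.2458, 0.1246, 0.2125], E[r] = 2.5364, γ^t·E[r] = 0.298406, running G = 7.263264
t=7: π = [0.1705, 0.2466, 0.2458, 0.1246, 0.2125], E[r] = 2.5364, γ^t·E[r] = 0.208884, running G = 7.472149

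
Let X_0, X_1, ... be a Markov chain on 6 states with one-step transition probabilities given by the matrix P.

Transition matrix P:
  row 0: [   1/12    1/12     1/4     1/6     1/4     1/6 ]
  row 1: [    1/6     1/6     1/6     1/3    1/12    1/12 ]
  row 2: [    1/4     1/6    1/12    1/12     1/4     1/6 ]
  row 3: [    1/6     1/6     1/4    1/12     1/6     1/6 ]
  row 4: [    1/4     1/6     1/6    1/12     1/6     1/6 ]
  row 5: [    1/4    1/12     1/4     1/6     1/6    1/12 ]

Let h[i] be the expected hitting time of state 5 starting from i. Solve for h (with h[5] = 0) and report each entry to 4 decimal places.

First-step conditioning: h[5] = 0; for i ≠ 5, h[i] = 1 + Σ_k P[i][k]·h[k].
  h[0] = 1 + 1/12·h[0] + 1/12·h[1] + 1/4·h[2] + 1/6·h[3] + 1/4·h[4]
  h[1] = 1 + 1/6·h[0] + 1/6·h[1] + 1/6·h[2] + 1/3·h[3] + 1/12·h[4]
  h[2] = 1 + 1/4·h[0] + 1/6·h[1] + 1/12·h[2] + 1/12·h[3] + 1/4·h[4]
  h[3] = 1 + 1/6·h[0] + 1/6·h[1] + 1/4·h[2] + 1/12·h[3] + 1/6·h[4]
  h[4] = 1 + 1/4·h[0] + 1/6·h[1] + 1/6·h[2] + 1/12·h[3] + 1/6·h[4]
Solving the 5×5 linear system over states ≠ 5 gives exactly h = [8004/1241, 8728/1241, 8052/1241, 8056/1241, 8052/1241, 0] (h[5] = 0 is the target).

h = [6.4496, 7.0330, 6.4883, 6.4915, 6.4883, 0.0000]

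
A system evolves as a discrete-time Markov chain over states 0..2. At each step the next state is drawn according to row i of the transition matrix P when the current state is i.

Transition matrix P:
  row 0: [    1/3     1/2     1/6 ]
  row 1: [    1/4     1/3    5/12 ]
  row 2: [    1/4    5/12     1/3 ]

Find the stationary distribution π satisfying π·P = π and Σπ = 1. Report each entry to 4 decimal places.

π = [0.2727, 0.4056, 0.3217]

Balance equations π_j = Σ_i π_i·P[i][j]:
  π_0 = 1/3·π_0 + 1/4·π_1 + 1/4·π_2
  π_1 = 1/2·π_0 + 1/3·π_1 + 5/12·π_2
  normalize: π_0 + π_1 + π_2 = 1
Solving the linear system gives exactly π = [3/11, 58/143, 46/143].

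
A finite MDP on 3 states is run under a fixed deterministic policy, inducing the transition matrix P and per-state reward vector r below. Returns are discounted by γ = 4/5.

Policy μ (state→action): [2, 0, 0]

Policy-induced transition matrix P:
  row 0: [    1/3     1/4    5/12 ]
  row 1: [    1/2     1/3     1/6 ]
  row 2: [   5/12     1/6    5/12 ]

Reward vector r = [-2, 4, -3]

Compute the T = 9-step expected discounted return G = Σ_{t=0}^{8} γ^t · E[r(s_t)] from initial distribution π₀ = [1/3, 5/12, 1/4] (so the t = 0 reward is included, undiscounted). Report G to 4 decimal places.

G = -2.6168

t=0: π = [0.3333, 0.4167, 0.2500], E[r] = 0.2500, γ^t·E[r] = 0.250000, running G = 0.250000
t=1: π = [0.4236, 0.2639, 0.3125], E[r] = -0.7292, γ^t·E[r] = -0.583333, running G = -0.333333
t=2: π = [0.4034, 0.2459, 0.3507], E[r] = -0.8750, γ^t·E[r] = -0.560000, running G = -0.893333
t=3: π = [0.4035, 0.2413, 0.3552], E[r] = -0.9076, γ^t·E[r] = -0.464667, running G = -1.358000
t=4: π = [0.4031, 0.2405, 0.3563], E[r] = -0.9133, γ^t·E[r] = -0.374089, running G = -1.732089
t=5: π = [0.4031, 0.2403, 0.3565], E[r] = -0.9145, γ^t·E[r] = -0.299650, running G = -2.031739
t=6: π = [0.4031, 0.2403, 0.3566], E[r] = -0.9147, γ^t·E[r] = -0.239777, running G = -2.271516
t=7: π = [0.4031, 0.2403, 0.3566], E[r] = -0.9147, γ^t·E[r] = -0.191830, running G = -2.463347
t=8: π = [0.4031, 0.2403, 0.3566], E[r] = -0.9147, γ^t·E[r] = -0.153466, running G = -2.616812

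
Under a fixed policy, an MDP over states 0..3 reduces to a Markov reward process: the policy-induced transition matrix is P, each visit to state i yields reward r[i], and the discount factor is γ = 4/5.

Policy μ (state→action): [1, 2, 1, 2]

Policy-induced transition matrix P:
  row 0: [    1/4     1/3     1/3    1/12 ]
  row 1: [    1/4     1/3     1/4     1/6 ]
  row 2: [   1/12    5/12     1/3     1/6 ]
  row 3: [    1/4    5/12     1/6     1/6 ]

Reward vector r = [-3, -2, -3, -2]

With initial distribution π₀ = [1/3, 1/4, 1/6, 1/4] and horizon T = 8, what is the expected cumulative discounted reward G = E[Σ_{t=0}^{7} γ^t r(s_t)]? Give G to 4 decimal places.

G = -10.3552

t=0: π = [0.3333, 0.2500, 0.1667, 0.2500], E[r] = -2.5000, γ^t·E[r] = -2.500000, running G = -2.500000
t=1: π = [0.2222, 0.3681, 0.2708, 0.1389], E[r] = -2.4931, γ^t·E[r] = -1.994444, running G = -4.494444
t=2: π = [0.2049, 0.3675, 0.2795, 0.1481], E[r] = -2.4844, γ^t·E[r] = -1.590000, running G = -6.084444
t=3: π = [0.2034, 0.3690, 0.2780, 0.1496], E[r] = -2.4814, γ^t·E[r] = -1.270494, running G = -7.354938
t=4: π = [0.2037, 0.3690, 0.2777, 0.1497], E[r] = -2.4813, γ^t·E[r] = -1.016347, running G = -8.371286
t=5: π = [0.2037, 0.3689, 0.2776, 0.1497], E[r] = -2.4814, γ^t·E[r] = -0.813091, running G = -9.184377
t=6: π = [0.2037, 0.3689, 0.2776, 0.1497], E[r] = -2.4814, γ^t·E[r] = -0.650475, running G = -9.834852
t=7: π = [0.2037, 0.3689, 0.2776, 0.1497], E[r] = -2.4814, γ^t·E[r] = -0.520380, running G = -10.355233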